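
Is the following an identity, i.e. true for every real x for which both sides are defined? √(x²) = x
Claim: √(x²) = x.
Test a specific point where both sides are defined: x = -3.
LHS = √(x²) ≈ 3.0000
RHS = x ≈ -3.0000
Since 3.0000 ≠ -3.0000, the equation fails at this point, so it cannot hold for every real x for which both sides are defined.
√(x²) = |x|, which differs from x whenever x < 0 (both sides are defined for every real x).

Conclusion: No, this is NOT an identity.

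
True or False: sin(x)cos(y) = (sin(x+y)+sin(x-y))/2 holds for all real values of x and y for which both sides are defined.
Claim: sin(x)cos(y) = (sin(x+y)+sin(x-y))/2.
Reasoning: sin(x+y) = sin(x)cos(y) + cos(x)sin(y) and sin(x-y) = sin(x)cos(y) - cos(x)sin(y). Adding, sin(x+y) + sin(x-y) = 2sin(x)cos(y); divide by 2.
So the two sides agree for all real values of x and y for which both sides are defined.

Conclusion: True.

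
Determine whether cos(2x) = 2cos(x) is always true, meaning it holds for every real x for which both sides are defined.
No, this is NOT an identity.

Claim: cos(2x) = 2cos(x).
Test a specific point where both sides are defined: x = -π/6.
LHS = cos(2x) ≈ 0.5000
RHS = 2cos(x) ≈ 1.7321
Since 0.5000 ≠ 1.7321, the equation fails at this point, so it cannot hold for every real x for which both sides are defined.
The correct double-angle formula is cos(2x) = cos²x - sin²x.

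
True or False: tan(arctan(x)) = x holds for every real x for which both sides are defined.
Claim: tan(arctan(x)) = x.
Reasoning: For every real x, arctan(x) is by definition the angle in (-π/2, π/2) whose tangent equals x. Taking the tangent of that angle returns x.
So the two sides agree for every real x for which both sides are defined.

Conclusion: True.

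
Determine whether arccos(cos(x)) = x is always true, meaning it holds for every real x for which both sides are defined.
No, this is NOT an identity.

Claim: arccos(cos(x)) = x.
Test a specific point where both sides are defined: x = -π/3.
LHS = arccos(cos(x)) ≈ 1.0472
RHS = x ≈ -1.0472
Since 1.0472 ≠ -1.0472, the equation fails at this point, so it cannot hold for every real x for which both sides are defined.
arccos only returns values in [0, π], so arccos(cos(x)) = x holds only for x in that interval, not for all real x.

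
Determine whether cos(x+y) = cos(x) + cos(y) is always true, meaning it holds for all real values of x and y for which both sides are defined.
Claim: cos(x+y) = cos(x) + cos(y).
Test a specific point where both sides are defined: x = 2π/3, y = 2π/3.
LHS = cos(x+y) ≈ -0.5000
RHS = cos(x) + cos(y) ≈ -1.0000
Since -0.5000 ≠ -1.0000, the equation fails at this point, so it cannot hold for all real values of x and y for which both sides are defined.
The correct expansion is cos(x+y) = cos(x)cos(y) - sin(x)sin(y); cosine is not additive.

Conclusion: No, this is NOT an identity.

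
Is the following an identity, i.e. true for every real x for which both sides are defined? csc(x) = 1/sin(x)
Yes, this is an identity.

Claim: csc(x) = 1/sin(x).
Reasoning: csc(x) is by definition the reciprocal of sin(x), wherever sin(x) ≠ 0.
So the two sides agree for every real x for which both sides are defined.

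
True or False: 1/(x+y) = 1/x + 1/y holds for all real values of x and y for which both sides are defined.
Claim: 1/(x+y) = 1/x + 1/y.
Test a specific point where both sides are defined: x = -1, y = 4.
LHS = 1/(x+y) ≈ 0.3333
RHS = 1/x + 1/y ≈ -0.7500
Since 0.3333 ≠ -0.7500, the equation fails at this point, so it cannot hold for all real values of x and y for which both sides are defined.
1/x + 1/y = (x+y)/(xy), which is not 1/(x+y).

Conclusion: False.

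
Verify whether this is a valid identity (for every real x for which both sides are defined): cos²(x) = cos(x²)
Claim: cos²(x) = cos(x²).
Test a specific point where both sides are defined: x = -π/3.
LHS = cos²(x) ≈ 0.2500
RHS = cos(x²) ≈ 0.4566
Since 0.2500 ≠ 0.4566, the equation fails at this point, so it cannot hold for every real x for which both sides are defined.
cos²(x) means (cos x)², squaring the output; cos(x²) squares the input. These are different functions.

Conclusion: No, this is NOT an identity.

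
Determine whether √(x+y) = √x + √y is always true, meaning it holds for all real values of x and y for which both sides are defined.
Claim: √(x+y) = √x + √y.
Test a specific point where both sides are defined: x = 3/2, y = 3/2.
LHS = √(x+y) ≈ 1.7321
RHS = √x + √y ≈ 2.4495
Since 1.7321 ≠ 2.4495, the equation fails at this point, so it cannot hold for all real values of x and y for which both sides are defined.
Squaring the right side gives x + 2√(xy) + y, not x + y.

Conclusion: No, this is NOT an identity.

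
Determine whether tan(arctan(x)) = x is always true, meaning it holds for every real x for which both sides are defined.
Claim: tan(arctan(x)) = x.
Reasoning: For every real x, arctan(x) is by definition the angle in (-π/2, π/2) whose tangent equals x. Taking the tangent of that angle returns x.
So the two sides agree for every real x for which both sides are defined.

Conclusion: Yes, this is an identity.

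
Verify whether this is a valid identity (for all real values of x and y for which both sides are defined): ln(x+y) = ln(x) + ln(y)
No, this is NOT an identity.

Claim: ln(x+y) = ln(x) + ln(y).
Test a specific point where both sides are defined: x = 1/2, y = 2.
LHS = ln(x+y) ≈ 0.9163
RHS = ln(x) + ln(y) ≈ 0.0000
Since 0.9163 ≠ 0.0000, the equation fails at this point, so it cannot hold for all real values of x and y for which both sides are defined.
ln(x) + ln(y) = ln(xy), not ln(x+y).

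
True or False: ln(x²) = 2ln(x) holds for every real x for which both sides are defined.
Claim: ln(x²) = 2ln(x).
Reasoning: The right side requires x > 0. For x > 0, x² = (e^(ln x))² = e^(2ln x), so ln(x²) = 2ln(x). (For x < 0 the right side is undefined, so those values are outside the claim.)
So the two sides agree for every real x for which both sides are defined.

Conclusion: True.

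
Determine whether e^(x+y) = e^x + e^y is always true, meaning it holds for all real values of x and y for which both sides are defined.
No, this is NOT an identity.

Claim: e^(x+y) = e^x + e^y.
Test a specific point where both sides are defined: x = -3, y = 5.
LHS = e^(x+y) ≈ 7.3891
RHS = e^x + e^y ≈ 148.4629
Since 7.3891 ≠ 148.4629, the equation fails at this point, so it cannot hold for all real values of x and y for which both sides are defined.
The correct rule is e^(x+y) = e^x · e^y (a product, not a sum).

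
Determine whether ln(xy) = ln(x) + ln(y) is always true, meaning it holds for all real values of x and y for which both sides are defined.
Claim: ln(xy) = ln(x) + ln(y).
Reasoning: Both sides are simultaneously defined only when x, y > 0. Write x = e^p, y = e^q (p = ln x, q = ln y). Then xy = e^p · e^q = e^(p+q), so ln(xy) = p + q = ln(x) + ln(y).
So the two sides agree for all real values of x and y for which both sides are defined.

Conclusion: Yes, this is an identity.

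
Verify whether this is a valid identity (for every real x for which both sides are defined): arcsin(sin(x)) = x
Claim: arcsin(sin(x)) = x.
Test a specific point where both sides are defined: x = π.
LHS = arcsin(sin(x)) ≈ 0.0000
RHS = x ≈ 3.1416
Since 0.0000 ≠ 3.1416, the equation fails at this point, so it cannot hold for every real x for which both sides are defined.
arcsin only returns values in [-π/2, π/2], so arcsin(sin(x)) = x holds only for x in that interval, not for all real x.

Conclusion: No, this is NOT an identity.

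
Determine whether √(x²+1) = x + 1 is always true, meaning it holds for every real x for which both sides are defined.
No, this is NOT an identity.

Claim: √(x²+1) = x + 1.
Test a specific point where both sides are defined: x = 1.
LHS = √(x²+1) ≈ 1.4142
RHS = x + 1 ≈ 2.0000
Since 1.4142 ≠ 2.0000, the equation fails at this point, so it cannot hold for every real x for which both sides are defined.
(x+1)² = x² + 2x + 1 ≠ x² + 1 unless x = 0.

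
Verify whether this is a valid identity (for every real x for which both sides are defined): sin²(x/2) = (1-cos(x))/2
Claim: sin²(x/2) = (1-cos(x))/2.
Reasoning: Use cos(2θ) = 1 - 2sin²θ with θ = x/2: cos(x) = 1 - 2sin²(x/2). Solving for sin²(x/2) gives (1 - cos(x))/2.
So the two sides agree for every real x for which both sides are defined.

Conclusion: Yes, this is an identity.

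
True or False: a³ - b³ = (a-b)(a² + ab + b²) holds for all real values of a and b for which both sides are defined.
True.

Claim: a³ - b³ = (a-b)(a² + ab + b²).
Reasoning: Expand the right side: (a-b)(a² + ab + b²) = a³ + a²b + ab² - a²b - ab² - b³ = a³ - b³ (the middle terms cancel in pairs).
So the two sides agree for all real values of a and b for which both sides are defined.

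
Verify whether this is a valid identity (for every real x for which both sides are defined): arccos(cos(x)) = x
No, this is NOT an identity.

Claim: arccos(cos(x)) = x.
Test a specific point where both sides are defined: x = -π/2.
LHS = arccos(cos(x)) ≈ 1.5708
RHS = x ≈ -1.5708
Since 1.5708 ≠ -1.5708, the equation fails at this point, so it cannot hold for every real x for which both sides are defined.
arccos only returns values in [0, π], so arccos(cos(x)) = x holds only for x in that interval, not for all real x.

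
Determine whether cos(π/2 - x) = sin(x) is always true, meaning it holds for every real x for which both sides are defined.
Yes, this is an identity.

Claim: cos(π/2 - x) = sin(x).
Reasoning: Use cos(u - v) = cos(u)cos(v) + sin(u)sin(v) with u = π/2, v = x: cos(π/2)cos(x) + sin(π/2)sin(x) = 0·cos(x) + 1·sin(x) = sin(x).
So the two sides agree for every real x for which both sides are defined.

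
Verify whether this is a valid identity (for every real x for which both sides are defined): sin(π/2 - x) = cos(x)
Claim: sin(π/2 - x) = cos(x).
Reasoning: Use sin(u - v) = sin(u)cos(v) - cos(u)sin(v) with u = π/2, v = x: sin(π/2)cos(x) - cos(π/2)sin(x) = 1·cos(x) - 0·sin(x) = cos(x).
So the two sides agree for every real x for which both sides are defined.

Conclusion: Yes, this is an identity.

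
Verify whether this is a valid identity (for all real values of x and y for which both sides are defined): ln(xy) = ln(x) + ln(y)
Claim: ln(xy) = ln(x) + ln(y).
Reasoning: Both sides are simultaneously defined only when x, y > 0. Write x = e^p, y = e^q (p = ln x, q = ln y). Then xy = e^p · e^q = e^(p+q), so ln(xy) = p + q = ln(x) + ln(y).
So the two sides agree for all real values of x and y for which both sides are defined.

Conclusion: Yes, this is an identity.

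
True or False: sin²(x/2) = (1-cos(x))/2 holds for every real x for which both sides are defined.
True.

Claim: sin²(x/2) = (1-cos(x))/2.
Reasoning: Use cos(2θ) = 1 - 2sin²θ with θ = x/2: cos(x) = 1 - 2sin²(x/2). Solving for sin²(x/2) gives (1 - cos(x))/2.
So the two sides agree for every real x for which both sides are defined.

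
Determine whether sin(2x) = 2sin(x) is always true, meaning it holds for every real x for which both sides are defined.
Claim: sin(2x) = 2sin(x).
Test a specific point where both sides are defined: x = -π/6.
LHS = sin(2x) ≈ -0.8660
RHS = 2sin(x) ≈ -1.0000
Since -0.8660 ≠ -1.0000, the equation fails at this point, so it cannot hold for every real x for which both sides are defined.
The correct double-angle formula is sin(2x) = 2sin(x)cos(x).

Conclusion: No, this is NOT an identity.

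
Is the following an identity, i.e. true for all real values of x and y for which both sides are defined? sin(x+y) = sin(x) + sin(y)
Claim: sin(x+y) = sin(x) + sin(y).
Test a specific point where both sides are defined: x = π/2, y = π.
LHS = sin(x+y) ≈ -1.0000
RHS = sin(x) + sin(y) ≈ 1.0000
Since -1.0000 ≠ 1.0000, the equation fails at this point, so it cannot hold for all real values of x and y for which both sides are defined.
The correct expansion is sin(x+y) = sin(x)cos(y) + cos(x)sin(y); sine is not additive.

Conclusion: No, this is NOT an identity.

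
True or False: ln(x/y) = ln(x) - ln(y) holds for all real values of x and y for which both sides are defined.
True.

Claim: ln(x/y) = ln(x) - ln(y).
Reasoning: Both sides are simultaneously defined only when x, y > 0. Write x = e^p, y = e^q. Then x/y = e^(p-q), so ln(x/y) = p - q = ln(x) - ln(y).
So the two sides agree for all real values of x and y for which both sides are defined.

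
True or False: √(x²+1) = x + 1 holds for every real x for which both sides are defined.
Claim: √(x²+1) = x + 1.
Test a specific point where both sides are defined: x = -3.
LHS = √(x²+1) ≈ 3.1623
RHS = x + 1 ≈ -2.0000
Since 3.1623 ≠ -2.0000, the equation fails at this point, so it cannot hold for every real x for which both sides are defined.
(x+1)² = x² + 2x + 1 ≠ x² + 1 unless x = 0.

Conclusion: False.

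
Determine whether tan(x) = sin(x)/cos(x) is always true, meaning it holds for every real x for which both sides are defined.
Claim: tan(x) = sin(x)/cos(x).
Reasoning: For an angle x whose terminal point on the unit circle is (cos x, sin x), tan(x) is defined as the ratio (second coordinate)/(first coordinate) = sin(x)/cos(x), wherever cos(x) ≠ 0.
So the two sides agree for every real x for which both sides are defined.

Conclusion: Yes, this is an identity.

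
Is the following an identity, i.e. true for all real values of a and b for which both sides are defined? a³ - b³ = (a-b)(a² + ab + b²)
Yes, this is an identity.

Claim: a³ - b³ = (a-b)(a² + ab + b²).
Reasoning: Expand the right side: (a-b)(a² + ab + b²) = a³ + a²b + ab² - a²b - ab² - b³ = a³ - b³ (the middle terms cancel in pairs).
So the two sides agree for all real values of a and b for which both sides are defined.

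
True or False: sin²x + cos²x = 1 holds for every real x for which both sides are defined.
Claim: sin²x + cos²x = 1.
Reasoning: The point (cos x, sin x) lies on the unit circle X² + Y² = 1, so cos²x + sin²x = 1 for every real x.
So the two sides agree for every real x for which both sides are defined.

Conclusion: True.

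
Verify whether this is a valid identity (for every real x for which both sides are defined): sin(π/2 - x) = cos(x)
Yes, this is an identity.

Claim: sin(π/2 - x) = cos(x).
Reasoning: Use sin(u - v) = sin(u)cos(v) - cos(u)sin(v) with u = π/2, v = x: sin(π/2)cos(x) - cos(π/2)sin(x) = 1·cos(x) - 0·sin(x) = cos(x).
So the two sides agree for every real x for which both sides are defined.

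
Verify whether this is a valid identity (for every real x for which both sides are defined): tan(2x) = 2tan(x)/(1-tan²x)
Yes, this is an identity.

Claim: tan(2x) = 2tan(x)/(1-tan²x).
Reasoning: tan(2x) = sin(2x)/cos(2x) = 2sin(x)cos(x) / (cos²x - sin²x). Divide numerator and denominator by cos²x: 2tan(x) / (1 - tan²x).
So the two sides agree for every real x for which both sides are defined.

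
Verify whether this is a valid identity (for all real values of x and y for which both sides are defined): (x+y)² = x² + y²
Claim: (x+y)² = x² + y².
Test a specific point where both sides are defined: x = -2, y = 1/2.
LHS = (x+y)² ≈ 2.2500
RHS = x² + y² ≈ 4.2500
Since 2.2500 ≠ 4.2500, the equation fails at this point, so it cannot hold for all real values of x and y for which both sides are defined.
The correct expansion is (x+y)² = x² + 2xy + y²; the cross term 2xy is missing.

Conclusion: No, this is NOT an identity.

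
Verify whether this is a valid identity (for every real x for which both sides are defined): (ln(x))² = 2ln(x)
No, this is NOT an identity.

Claim: (ln(x))² = 2ln(x).
Test a specific point where both sides are defined: x = 5.
LHS = (ln(x))² ≈ 2.5903
RHS = 2ln(x) ≈ 3.2189
Since 2.5903 ≠ 3.2189, the equation fails at this point, so it cannot hold for every real x for which both sides are defined.
2ln(x) equals ln(x²), which is not the same as (ln x)².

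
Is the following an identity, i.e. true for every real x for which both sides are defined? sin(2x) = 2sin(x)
Claim: sin(2x) = 2sin(x).
Test a specific point where both sides are defined: x = -π/4.
LHS = sin(2x) ≈ -1.0000
RHS = 2sin(x) ≈ -1.4142
Since -1.0000 ≠ -1.4142, the equation fails at this point, so it cannot hold for every real x for which both sides are defined.
The correct double-angle formula is sin(2x) = 2sin(x)cos(x).

Conclusion: No, this is NOT an identity.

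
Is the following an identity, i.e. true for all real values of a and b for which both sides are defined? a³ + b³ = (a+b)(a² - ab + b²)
Yes, this is an identity.

Claim: a³ + b³ = (a+b)(a² - ab + b²).
Reasoning: Expand the right side: (a+b)(a² - ab + b²) = a³ - a²b + ab² + a²b - ab² + b³ = a³ + b³ (the middle terms cancel in pairs).
So the two sides agree for all real values of a and b for which both sides are defined.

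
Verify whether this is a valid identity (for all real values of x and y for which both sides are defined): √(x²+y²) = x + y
Claim: √(x²+y²) = x + y.
Test a specific point where both sides are defined: x = 3, y = 1.
LHS = √(x²+y²) ≈ 3.1623
RHS = x + y ≈ 4.0000
Since 3.1623 ≠ 4.0000, the equation fails at this point, so it cannot hold for all real values of x and y for which both sides are defined.
(x+y)² = x² + 2xy + y², not x² + y², so the square root does not split this way.

Conclusion: No, this is NOT an identity.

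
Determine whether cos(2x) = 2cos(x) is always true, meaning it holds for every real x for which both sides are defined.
No, this is NOT an identity.

Claim: cos(2x) = 2cos(x).
Test a specific point where both sides are defined: x = π/2.
LHS = cos(2x) ≈ -1.0000
RHS = 2cos(x) ≈ 0.0000
Since -1.0000 ≠ 0.0000, the equation fails at this point, so it cannot hold for every real x for which both sides are defined.
The correct double-angle formula is cos(2x) = cos²x - sin²x.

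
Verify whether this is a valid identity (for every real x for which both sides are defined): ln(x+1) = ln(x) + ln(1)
No, this is NOT an identity.

Claim: ln(x+1) = ln(x) + ln(1).
Test a specific point where both sides are defined: x = 3.
LHS = ln(x+1) ≈ 1.3863
RHS = ln(x) + ln(1) ≈ 1.0986
Since 1.3863 ≠ 1.0986, the equation fails at this point, so it cannot hold for every real x for which both sides are defined.
ln(1) = 0, so the right side is just ln(x), which differs from ln(x+1).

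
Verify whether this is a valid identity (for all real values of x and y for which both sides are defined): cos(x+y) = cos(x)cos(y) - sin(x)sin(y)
Claim: cos(x+y) = cos(x)cos(y) - sin(x)sin(y).
Reasoning: By Euler's formula e^(i(x+y)) = e^(ix)·e^(iy) = (cos x + i·sin x)(cos y + i·sin y). The real part of the left side is cos(x+y); the real part of the product is cos(x)cos(y) - sin(x)sin(y) (since i·i = -1).
So the two sides agree for all real values of x and y for which both sides are defined.

Conclusion: Yes, this is an identity.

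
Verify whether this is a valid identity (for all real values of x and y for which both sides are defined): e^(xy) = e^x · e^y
No, this is NOT an identity.

Claim: e^(xy) = e^x · e^y.
Test a specific point where both sides are defined: x = -3, y = 5.
LHS = e^(xy) ≈ 0.0000
RHS = e^x · e^y ≈ 7.3891
Since 0.0000 ≠ 7.3891, the equation fails at this point, so it cannot hold for all real values of x and y for which both sides are defined.
e^x · e^y = e^(x+y), not e^(xy).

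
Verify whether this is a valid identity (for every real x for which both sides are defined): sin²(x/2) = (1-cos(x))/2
Yes, this is an identity.

Claim: sin²(x/2) = (1-cos(x))/2.
Reasoning: Use cos(2θ) = 1 - 2sin²θ with θ = x/2: cos(x) = 1 - 2sin²(x/2). Solving for sin²(x/2) gives (1 - cos(x))/2.
So the two sides agree for every real x for which both sides are defined.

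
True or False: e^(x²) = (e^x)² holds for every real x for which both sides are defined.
Claim: e^(x²) = (e^x)².
Test a specific point where both sides are defined: x = -3.
LHS = e^(x²) ≈ 8103.0839
RHS = (e^x)² ≈ 0.0025
Since 8103.0839 ≠ 0.0025, the equation fails at this point, so it cannot hold for every real x for which both sides are defined.
(e^x)² = e^(2x), and 2x ≠ x² in general.

Conclusion: False.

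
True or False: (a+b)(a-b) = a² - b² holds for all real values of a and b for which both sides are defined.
Claim: (a+b)(a-b) = a² - b².
Reasoning: Expand: (a+b)(a-b) = a² - ab + ba - b² = a² - b² (the cross terms cancel).
So the two sides agree for all real values of a and b for which both sides are defined.

Conclusion: True.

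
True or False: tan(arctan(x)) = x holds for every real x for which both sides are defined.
Claim: tan(arctan(x)) = x.
Reasoning: For every real x, arctan(x) is by definition the angle in (-π/2, π/2) whose tangent equals x. Taking the tangent of that angle returns x.
So the two sides agree for every real x for which both sides are defined.

Conclusion: True.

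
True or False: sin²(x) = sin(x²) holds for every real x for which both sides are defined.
Claim: sin²(x) = sin(x²).
Test a specific point where both sides are defined: x = -π/4.
LHS = sin²(x) ≈ 0.5000
RHS = sin(x²) ≈ 0.5785
Since 0.5000 ≠ 0.5785, the equation fails at this point, so it cannot hold for every real x for which both sides are defined.
sin²(x) means (sin x)², squaring the output; sin(x²) squares the input. These are different functions.

Conclusion: False.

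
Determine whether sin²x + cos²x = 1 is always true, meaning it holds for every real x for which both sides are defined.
Claim: sin²x + cos²x = 1.
Reasoning: The point (cos x, sin x) lies on the unit circle X² + Y² = 1, so cos²x + sin²x = 1 for every real x.
So the two sides agree for every real x for which both sides are defined.

Conclusion: Yes, this is an identity.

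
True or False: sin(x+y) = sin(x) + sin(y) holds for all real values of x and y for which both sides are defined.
Claim: sin(x+y) = sin(x) + sin(y).
Test a specific point where both sides are defined: x = -π/4, y = π/6.
LHS = sin(x+y) ≈ -0.2588
RHS = sin(x) + sin(y) ≈ -0.2071
Since -0.2588 ≠ -0.2071, the equation fails at this point, so it cannot hold for all real values of x and y for which both sides are defined.
The correct expansion is sin(x+y) = sin(x)cos(y) + cos(x)sin(y); sine is not additive.

Conclusion: False.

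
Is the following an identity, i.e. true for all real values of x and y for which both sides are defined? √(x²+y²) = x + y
No, this is NOT an identity.

Claim: √(x²+y²) = x + y.
Test a specific point where both sides are defined: x = 3/2, y = 3/2.
LHS = √(x²+y²) ≈ 2.1213
RHS = x + y ≈ 3.0000
Since 2.1213 ≠ 3.0000, the equation fails at this point, so it cannot hold for all real values of x and y for which both sides are defined.
(x+y)² = x² + 2xy + y², not x² + y², so the square root does not split this way.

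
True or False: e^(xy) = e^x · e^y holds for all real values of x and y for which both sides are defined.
False.

Claim: e^(xy) = e^x · e^y.
Test a specific point where both sides are defined: x = -1, y = 5.
LHS = e^(xy) ≈ 0.0067
RHS = e^x · e^y ≈ 54.5982
Since 0.0067 ≠ 54.5982, the equation fails at this point, so it cannot hold for all real values of x and y for which both sides are defined.
e^x · e^y = e^(x+y), not e^(xy).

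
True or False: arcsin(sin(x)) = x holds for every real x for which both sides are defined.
Claim: arcsin(sin(x)) = x.
Test a specific point where both sides are defined: x = 2π/3.
LHS = arcsin(sin(x)) ≈ 1.0472
RHS = x ≈ 2.0944
Since 1.0472 ≠ 2.0944, the equation fails at this point, so it cannot hold for every real x for which both sides are defined.
arcsin only returns values in [-π/2, π/2], so arcsin(sin(x)) = x holds only for x in that interval, not for all real x.

Conclusion: False.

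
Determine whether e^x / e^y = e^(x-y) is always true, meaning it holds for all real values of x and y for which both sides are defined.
Claim: e^x / e^y = e^(x-y).
Reasoning: 1/e^y = e^(-y), so e^x / e^y = e^x · e^(-y) = e^(x + (-y)) = e^(x-y) by the product rule for exponents.
So the two sides agree for all real values of x and y for which both sides are defined.

Conclusion: Yes, this is an identity.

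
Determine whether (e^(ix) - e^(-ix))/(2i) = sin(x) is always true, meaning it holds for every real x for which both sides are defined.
Claim: (e^(ix) - e^(-ix))/(2i) = sin(x).
Reasoning: By Euler's formula e^(ix) = cos(x) + i·sin(x) and e^(-ix) = cos(x) - i·sin(x). Subtracting cancels the cosine terms: e^(ix) - e^(-ix) = 2i·sin(x); divide by 2i.
So the two sides agree for every real x for which both sides are defined.

Conclusion: Yes, this is an identity.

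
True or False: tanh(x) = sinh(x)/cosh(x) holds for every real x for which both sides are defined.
Claim: tanh(x) = sinh(x)/cosh(x).
Reasoning: tanh(x) is defined as sinh(x)/cosh(x) = (e^x - e^-x)/(e^x + e^-x); cosh(x) ≥ 1 is never zero, so this holds for every real x.
So the two sides agree for every real x for which both sides are defined.

Conclusion: True.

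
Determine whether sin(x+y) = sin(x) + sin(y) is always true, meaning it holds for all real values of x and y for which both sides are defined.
No, this is NOT an identity.

Claim: sin(x+y) = sin(x) + sin(y).
Test a specific point where both sides are defined: x = π/3, y = π/3.
LHS = sin(x+y) ≈ 0.8660
RHS = sin(x) + sin(y) ≈ 1.7321
Since 0.8660 ≠ 1.7321, the equation fails at this point, so it cannot hold for all real values of x and y for which both sides are defined.
The correct expansion is sin(x+y) = sin(x)cos(y) + cos(x)sin(y); sine is not additive.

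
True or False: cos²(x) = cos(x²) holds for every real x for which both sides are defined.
False.

Claim: cos²(x) = cos(x²).
Test a specific point where both sides are defined: x = π/6.
LHS = cos²(x) ≈ 0.7500
RHS = cos(x²) ≈ 0.9627
Since 0.7500 ≠ 0.9627, the equation fails at this point, so it cannot hold for every real x for which both sides are defined.
cos²(x) means (cos x)², squaring the output; cos(x²) squares the input. These are different functions.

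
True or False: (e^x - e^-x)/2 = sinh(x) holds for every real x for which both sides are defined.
True.

Claim: (e^x - e^-x)/2 = sinh(x).
Reasoning: This is exactly the definition of the hyperbolic sine: sinh(x) := (e^x - e^-x)/2.
So the two sides agree for every real x for which both sides are defined.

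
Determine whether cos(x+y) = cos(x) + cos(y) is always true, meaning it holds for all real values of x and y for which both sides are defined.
Claim: cos(x+y) = cos(x) + cos(y).
Test a specific point where both sides are defined: x = π, y = π.
LHS = cos(x+y) ≈ 1.0000
RHS = cos(x) + cos(y) ≈ -2.0000
Since 1.0000 ≠ -2.0000, the equation fails at this point, so it cannot hold for all real values of x and y for which both sides are defined.
The correct expansion is cos(x+y) = cos(x)cos(y) - sin(x)sin(y); cosine is not additive.

Conclusion: No, this is NOT an identity.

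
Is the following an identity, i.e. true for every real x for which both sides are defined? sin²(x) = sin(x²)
Claim: sin²(x) = sin(x²).
Test a specific point where both sides are defined: x = π.
LHS = sin²(x) ≈ 0.0000
RHS = sin(x²) ≈ -0.4303
Since 0.0000 ≠ -0.4303, the equation fails at this point, so it cannot hold for every real x for which both sides are defined.
sin²(x) means (sin x)², squaring the output; sin(x²) squares the input. These are different functions.

Conclusion: No, this is NOT an identity.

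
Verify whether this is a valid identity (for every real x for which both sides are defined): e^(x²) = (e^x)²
No, this is NOT an identity.

Claim: e^(x²) = (e^x)².
Test a specific point where both sides are defined: x = 3/2.
LHS = e^(x²) ≈ 9.4877
RHS = (e^x)² ≈ 20.0855
Since 9.4877 ≠ 20.0855, the equation fails at this point, so it cannot hold for every real x for which both sides are defined.
(e^x)² = e^(2x), and 2x ≠ x² in general.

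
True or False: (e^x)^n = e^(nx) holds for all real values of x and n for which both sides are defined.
True.

Claim: (e^x)^n = e^(nx).
Reasoning: e^x is a positive real number, and for a positive base B and real exponent n, B^n = e^(n·ln B). With B = e^x, ln B = x, so (e^x)^n = e^(n·x).
So the two sides agree for all real values of x and n for which both sides are defined.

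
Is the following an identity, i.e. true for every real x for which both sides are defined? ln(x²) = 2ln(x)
Yes, this is an identity.

Claim: ln(x²) = 2ln(x).
Reasoning: The right side requires x > 0. For x > 0, x² = (e^(ln x))² = e^(2ln x), so ln(x²) = 2ln(x). (For x < 0 the right side is undefined, so those values are outside the claim.)
So the two sides agree for every real x for which both sides are defined.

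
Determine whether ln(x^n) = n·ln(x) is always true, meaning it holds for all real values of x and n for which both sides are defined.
Claim: ln(x^n) = n·ln(x).
Reasoning: The right side requires x > 0. For x > 0, x^n = (e^(ln x))^n = e^(n·ln x), so taking ln of both sides gives ln(x^n) = n·ln(x).
So the two sides agree for all real values of x and n for which both sides are defined.

Conclusion: Yes, this is an identity.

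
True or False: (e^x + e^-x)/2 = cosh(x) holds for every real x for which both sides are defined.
True.

Claim: (e^x + e^-x)/2 = cosh(x).
Reasoning: This is exactly the definition of the hyperbolic cosine: cosh(x) := (e^x + e^-x)/2.
So the two sides agree for every real x for which both sides are defined.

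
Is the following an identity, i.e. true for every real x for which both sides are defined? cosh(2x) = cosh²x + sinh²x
Yes, this is an identity.

Claim: cosh(2x) = cosh²x + sinh²x.
Reasoning: cosh²x = (e^(2x) + 2 + e^(-2x))/4 and sinh²x = (e^(2x) - 2 + e^(-2x))/4. Adding gives (2e^(2x) + 2e^(-2x))/4 = (e^(2x) + e^(-2x))/2 = cosh(2x).
So the two sides agree for every real x for which both sides are defined.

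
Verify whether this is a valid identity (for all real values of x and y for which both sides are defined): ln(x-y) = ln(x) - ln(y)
Claim: ln(x-y) = ln(x) - ln(y).
Test a specific point where both sides are defined: x = 3/2, y = 1/2.
LHS = ln(x-y) ≈ 0.0000
RHS = ln(x) - ln(y) ≈ 1.0986
Since 0.0000 ≠ 1.0986, the equation fails at this point, so it cannot hold for all real values of x and y for which both sides are defined.
ln(x) - ln(y) = ln(x/y), not ln(x-y).

Conclusion: No, this is NOT an identity.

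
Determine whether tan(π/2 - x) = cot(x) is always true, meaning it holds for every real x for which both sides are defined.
Claim: tan(π/2 - x) = cot(x).
Reasoning: tan(π/2 - x) = sin(π/2 - x)/cos(π/2 - x) = cos(x)/sin(x) = cot(x), using the cofunction identities sin(π/2 - x) = cos(x) and cos(π/2 - x) = sin(x).
So the two sides agree for every real x for which both sides are defined.

Conclusion: Yes, this is an identity.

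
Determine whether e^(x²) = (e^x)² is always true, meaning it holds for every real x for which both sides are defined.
Claim: e^(x²) = (e^x)².
Test a specific point where both sides are defined: x = 3.
LHS = e^(x²) ≈ 8103.0839
RHS = (e^x)² ≈ 403.4288
Since 8103.0839 ≠ 403.4288, the equation fails at this point, so it cannot hold for every real x for which both sides are defined.
(e^x)² = e^(2x), and 2x ≠ x² in general.

Conclusion: No, this is NOT an identity.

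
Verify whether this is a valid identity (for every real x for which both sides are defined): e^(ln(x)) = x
Claim: e^(ln(x)) = x.
Reasoning: For x > 0, ln(x) is by definition the exponent p such that e^p = x. Raising e to that exponent therefore returns x: e^(ln x) = x.
So the two sides agree for every real x for which both sides are defined.

Conclusion: Yes, this is an identity.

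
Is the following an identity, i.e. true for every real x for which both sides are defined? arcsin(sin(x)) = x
Claim: arcsin(sin(x)) = x.
Test a specific point where both sides are defined: x = 2π/3.
LHS = arcsin(sin(x)) ≈ 1.0472
RHS = x ≈ 2.0944
Since 1.0472 ≠ 2.0944, the equation fails at this point, so it cannot hold for every real x for which both sides are defined.
arcsin only returns values in [-π/2, π/2], so arcsin(sin(x)) = x holds only for x in that interval, not for all real x.

Conclusion: No, this is NOT an identity.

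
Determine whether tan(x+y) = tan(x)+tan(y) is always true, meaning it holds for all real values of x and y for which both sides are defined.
No, this is NOT an identity.

Claim: tan(x+y) = tan(x)+tan(y).
Test a specific point where both sides are defined: x = π/6, y = -π/3.
LHS = tan(x+y) ≈ -0.5774
RHS = tan(x)+tan(y) ≈ -1.1547
Since -0.5774 ≠ -1.1547, the equation fails at this point, so it cannot hold for all real values of x and y for which both sides are defined.
The correct formula is tan(x+y) = (tan(x) + tan(y))/(1 - tan(x)tan(y)).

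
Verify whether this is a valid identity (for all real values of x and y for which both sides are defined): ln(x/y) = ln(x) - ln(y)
Claim: ln(x/y) = ln(x) - ln(y).
Reasoning: Both sides are simultaneously defined only when x, y > 0. Write x = e^p, y = e^q. Then x/y = e^(p-q), so ln(x/y) = p - q = ln(x) - ln(y).
So the two sides agree for all real values of x and y for which both sides are defined.

Conclusion: Yes, this is an identity.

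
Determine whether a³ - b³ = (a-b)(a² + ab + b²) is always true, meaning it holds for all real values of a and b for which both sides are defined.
Yes, this is an identity.

Claim: a³ - b³ = (a-b)(a² + ab + b²).
Reasoning: Expand the right side: (a-b)(a² + ab + b²) = a³ + a²b + ab² - a²b - ab² - b³ = a³ - b³ (the middle terms cancel in pairs).
So the two sides agree for all real values of a and b for which both sides are defined.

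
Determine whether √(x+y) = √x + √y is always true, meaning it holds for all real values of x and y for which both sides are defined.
Claim: √(x+y) = √x + √y.
Test a specific point where both sides are defined: x = 5, y = 1/2.
LHS = √(x+y) ≈ 2.3452
RHS = √x + √y ≈ 2.9432
Since 2.3452 ≠ 2.9432, the equation fails at this point, so it cannot hold for all real values of x and y for which both sides are defined.
Squaring the right side gives x + 2√(xy) + y, not x + y.

Conclusion: No, this is NOT an identity.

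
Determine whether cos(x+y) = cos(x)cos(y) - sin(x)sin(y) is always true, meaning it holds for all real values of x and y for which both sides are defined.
Claim: cos(x+y) = cos(x)cos(y) - sin(x)sin(y).
Reasoning: By Euler's formula e^(i(x+y)) = e^(ix)·e^(iy) = (cos x + i·sin x)(cos y + i·sin y). The real part of the left side is cos(x+y); the real part of the product is cos(x)cos(y) - sin(x)sin(y) (since i·i = -1).
So the two sides agree for all real values of x and y for which both sides are defined.

Conclusion: Yes, this is an identity.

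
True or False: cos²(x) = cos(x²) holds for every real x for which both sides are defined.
False.

Claim: cos²(x) = cos(x²).
Test a specific point where both sides are defined: x = -π/2.
LHS = cos²(x) ≈ 0.0000
RHS = cos(x²) ≈ -0.7812
Since 0.0000 ≠ -0.7812, the equation fails at this point, so it cannot hold for every real x for which both sides are defined.
cos²(x) means (cos x)², squaring the output; cos(x²) squares the input. These are different functions.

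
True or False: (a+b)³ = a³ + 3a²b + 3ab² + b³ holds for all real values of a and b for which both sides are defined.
True.

Claim: (a+b)³ = a³ + 3a²b + 3ab² + b³.
Reasoning: (a+b)³ = (a+b)(a+b)² = (a+b)(a² + 2ab + b²) = a³ + 2a²b + ab² + a²b + 2ab² + b³ = a³ + 3a²b + 3ab² + b³.
So the two sides agree for all real values of a and b for which both sides are defined.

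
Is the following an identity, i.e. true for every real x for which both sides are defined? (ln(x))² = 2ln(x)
Claim: (ln(x))² = 2ln(x).
Test a specific point where both sides are defined: x = 1/2.
LHS = (ln(x))² ≈ 0.4805
RHS = 2ln(x) ≈ -1.3863
Since 0.4805 ≠ -1.3863, the equation fails at this point, so it cannot hold for every real x for which both sides are defined.
2ln(x) equals ln(x²), which is not the same as (ln x)².

Conclusion: No, this is NOT an identity.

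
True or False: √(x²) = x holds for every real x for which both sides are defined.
Claim: √(x²) = x.
Test a specific point where both sides are defined: x = -3.
LHS = √(x²) ≈ 3.0000
RHS = x ≈ -3.0000
Since 3.0000 ≠ -3.0000, the equation fails at this point, so it cannot hold for every real x for which both sides are defined.
√(x²) = |x|, which differs from x whenever x < 0 (both sides are defined for every real x).

Conclusion: False.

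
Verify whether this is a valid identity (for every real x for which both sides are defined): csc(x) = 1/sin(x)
Claim: csc(x) = 1/sin(x).
Reasoning: csc(x) is by definition the reciprocal of sin(x), wherever sin(x) ≠ 0.
So the two sides agree for every real x for which both sides are defined.

Conclusion: Yes, this is an identity.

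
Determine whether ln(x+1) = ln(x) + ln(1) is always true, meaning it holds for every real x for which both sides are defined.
No, this is NOT an identity.

Claim: ln(x+1) = ln(x) + ln(1).
Test a specific point where both sides are defined: x = 1/2.
LHS = ln(x+1) ≈ 0.4055
RHS = ln(x) + ln(1) ≈ -0.6931
Since 0.4055 ≠ -0.6931, the equation fails at this point, so it cannot hold for every real x for which both sides are defined.
ln(1) = 0, so the right side is just ln(x), which differs from ln(x+1).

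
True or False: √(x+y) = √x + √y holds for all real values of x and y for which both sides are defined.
Claim: √(x+y) = √x + √y.
Test a specific point where both sides are defined: x = 5, y = 1.
LHS = √(x+y) ≈ 2.4495
RHS = √x + √y ≈ 3.2361
Since 2.4495 ≠ 3.2361, the equation fails at this point, so it cannot hold for all real values of x and y for which both sides are defined.
Squaring the right side gives x + 2√(xy) + y, not x + y.

Conclusion: False.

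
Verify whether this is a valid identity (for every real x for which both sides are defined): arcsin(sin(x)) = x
Claim: arcsin(sin(x)) = x.
Test a specific point where both sides are defined: x = 2π/3.
LHS = arcsin(sin(x)) ≈ 1.0472
RHS = x ≈ 2.0944
Since 1.0472 ≠ 2.0944, the equation fails at this point, so it cannot hold for every real x for which both sides are defined.
arcsin only returns values in [-π/2, π/2], so arcsin(sin(x)) = x holds only for x in that interval, not for all real x.

Conclusion: No, this is NOT an identity.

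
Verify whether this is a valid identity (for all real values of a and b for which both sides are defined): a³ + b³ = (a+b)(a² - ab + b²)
Claim: a³ + b³ = (a+b)(a² - ab + b²).
Reasoning: Expand the right side: (a+b)(a² - ab + b²) = a³ - a²b + ab² + a²b - ab² + b³ = a³ + b³ (the middle terms cancel in pairs).
So the two sides agree for all real values of a and b for which both sides are defined.

Conclusion: Yes, this is an identity.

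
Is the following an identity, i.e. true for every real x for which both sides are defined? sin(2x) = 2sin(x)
No, this is NOT an identity.

Claim: sin(2x) = 2sin(x).
Test a specific point where both sides are defined: x = -π/2.
LHS = sin(2x) ≈ 0.0000
RHS = 2sin(x) ≈ -2.0000
Since 0.0000 ≠ -2.0000, the equation fails at this point, so it cannot hold for every real x for which both sides are defined.
The correct double-angle formula is sin(2x) = 2sin(x)cos(x).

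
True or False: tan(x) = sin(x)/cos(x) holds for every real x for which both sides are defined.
Claim: tan(x) = sin(x)/cos(x).
Reasoning: For an angle x whose terminal point on the unit circle is (cos x, sin x), tan(x) is defined as the ratio (second coordinate)/(first coordinate) = sin(x)/cos(x), wherever cos(x) ≠ 0.
So the two sides agree for every real x for which both sides are defined.

Conclusion: True.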